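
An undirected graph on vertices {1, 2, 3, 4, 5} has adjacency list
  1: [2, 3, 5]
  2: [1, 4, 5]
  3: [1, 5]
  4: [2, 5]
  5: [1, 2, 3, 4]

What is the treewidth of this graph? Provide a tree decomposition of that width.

Each bag holds 3 vertices, so the decomposition has width 2, which upper-bounds the treewidth. For the lower bound, the 3 vertices {1, 2, 5} are pairwise adjacent, and any tree decomposition puts a clique entirely inside one bag — forcing width ≥ 2. The upper and lower bounds meet at 2, so that is the treewidth.

Treewidth 2.
Bags: B1 = {1, 3, 5}  B2 = {1, 2, 5}  B3 = {2, 4, 5}
Tree: B1–B2, B2–B3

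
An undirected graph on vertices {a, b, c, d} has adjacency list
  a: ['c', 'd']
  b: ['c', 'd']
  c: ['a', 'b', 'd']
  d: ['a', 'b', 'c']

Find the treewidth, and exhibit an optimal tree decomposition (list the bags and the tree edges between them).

Treewidth 2.
One such decomposition:
Bags: B1 = {a, c, d}  B2 = {b, c, d}
Tree: B1–B2

The largest bag has 3 vertices, giving width 2; this decomposition certifies tw(G) ≤ 2. For the lower bound, the 3 vertices {a, c, d} are pairwise adjacent, and any tree decomposition puts a clique entirely inside one bag — forcing width ≥ 2. Hence tw(G) = 2 exactly.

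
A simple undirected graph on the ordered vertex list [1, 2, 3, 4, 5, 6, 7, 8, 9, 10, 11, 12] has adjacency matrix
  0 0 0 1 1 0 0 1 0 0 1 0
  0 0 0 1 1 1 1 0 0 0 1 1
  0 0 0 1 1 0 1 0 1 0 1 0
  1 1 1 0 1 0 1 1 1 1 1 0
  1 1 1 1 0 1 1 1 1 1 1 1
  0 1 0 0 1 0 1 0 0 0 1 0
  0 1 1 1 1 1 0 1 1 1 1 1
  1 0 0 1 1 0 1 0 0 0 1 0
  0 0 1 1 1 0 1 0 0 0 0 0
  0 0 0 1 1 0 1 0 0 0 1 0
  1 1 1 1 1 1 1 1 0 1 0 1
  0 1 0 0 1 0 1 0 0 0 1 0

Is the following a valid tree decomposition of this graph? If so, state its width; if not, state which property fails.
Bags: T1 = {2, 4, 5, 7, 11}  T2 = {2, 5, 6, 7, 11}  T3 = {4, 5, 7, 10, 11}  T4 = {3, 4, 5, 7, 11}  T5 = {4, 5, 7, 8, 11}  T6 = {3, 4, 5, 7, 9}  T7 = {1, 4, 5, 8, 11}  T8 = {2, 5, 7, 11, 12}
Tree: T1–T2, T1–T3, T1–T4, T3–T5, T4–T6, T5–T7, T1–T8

Every vertex of G appears in some bag (union = {1, 2, 3, 4, 5, 6, 7, 8, 9, 10, 11, 12}); every edge is covered by a bag; and for each vertex v the set of bags containing v is connected in the bag tree. The decomposition is therefore valid. The largest bag has 5 vertices, so the width is 4.

Yes; width 4.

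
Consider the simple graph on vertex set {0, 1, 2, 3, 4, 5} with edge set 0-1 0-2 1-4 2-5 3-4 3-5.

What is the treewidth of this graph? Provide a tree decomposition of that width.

Treewidth 2.
Bags: B1 = {0, 1, 4}  B2 = {0, 2, 4}  B3 = {2, 4, 5}  B4 = {3, 4, 5}
Tree: B1–B2, B2–B3, B3–B4

Each bag holds 3 vertices, so the decomposition has width 2, which upper-bounds the treewidth. Since 4–1–0–2–5–3–4 is a cycle in G, G is not acyclic. Forests are exactly the graphs of treewidth ≤ 1, so tw(G) ≥ 2. Combining the bounds, tw(G) = 2.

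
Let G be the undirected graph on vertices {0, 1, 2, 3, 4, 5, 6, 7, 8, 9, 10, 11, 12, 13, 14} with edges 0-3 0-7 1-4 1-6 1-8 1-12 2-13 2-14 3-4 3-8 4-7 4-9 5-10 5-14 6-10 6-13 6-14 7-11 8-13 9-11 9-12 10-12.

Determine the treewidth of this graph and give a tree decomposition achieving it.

Each bag holds 4 vertices, so the decomposition has width 3, which upper-bounds the treewidth. For the lower bound: the 4 vertex sets {2,5,14}, {10}, {6}, {1,8,12,13} are disjoint, each induces a connected subgraph, and every pair is joined by at least one edge of G. Contracting each set to a single vertex therefore yields K_{4} as a minor, and since treewidth is minor-monotone, tw(G) ≥ tw(K_{4}) = 3. Hence tw(G) = 3 exactly.

Treewidth 3.
One optimal decomposition is:
Bags: B1 = {2, 5, 10, 14}  B2 = {2, 6, 10, 14}  B3 = {2, 6, 10, 13}  B4 = {6, 10, 12, 13}  B5 = {1, 6, 12, 13}  B6 = {1, 8, 12, 13}  B7 = {1, 8, 9, 12}  B8 = {1, 4, 8, 9}  B9 = {3, 4, 8, 9}  B10 = {3, 4, 9, 11}  B11 = {3, 4, 7, 11}  B12 = {0, 3, 7, 11}
Tree: B1–B2, B2–B3, B3–B4, B4–B5, B5–B6, B6–B7, B7–B8, B8–B9, B9–B10, B10–B11, B11–B12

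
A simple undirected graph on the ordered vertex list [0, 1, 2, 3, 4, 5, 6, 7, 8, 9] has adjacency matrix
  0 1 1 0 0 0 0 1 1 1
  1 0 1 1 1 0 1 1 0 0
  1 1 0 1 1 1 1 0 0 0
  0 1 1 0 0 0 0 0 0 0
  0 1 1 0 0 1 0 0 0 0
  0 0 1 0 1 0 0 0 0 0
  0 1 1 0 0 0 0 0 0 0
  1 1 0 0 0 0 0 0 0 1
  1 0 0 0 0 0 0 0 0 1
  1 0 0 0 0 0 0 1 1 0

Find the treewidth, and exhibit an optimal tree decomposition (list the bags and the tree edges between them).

The largest bag has 3 vertices, giving width 2; this decomposition certifies tw(G) ≤ 2. On the other hand G contains the 3-clique {0, 8, 9}. A clique must lie in a single bag of any decomposition, so no decomposition can have width below 2. The upper and lower bounds meet at 2, so that is the treewidth.

Treewidth 2.
Bags: B1 = {0, 1, 2}  B2 = {1, 2, 4}  B3 = {0, 1, 7}  B4 = {1, 2, 3}  B5 = {0, 7, 9}  B6 = {1, 2, 6}  B7 = {0, 8, 9}  B8 = {2, 4, 5}
Tree: B1–B2, B1–B3, B2–B4, B3–B5, B4–B6, B5–B7, B2–B8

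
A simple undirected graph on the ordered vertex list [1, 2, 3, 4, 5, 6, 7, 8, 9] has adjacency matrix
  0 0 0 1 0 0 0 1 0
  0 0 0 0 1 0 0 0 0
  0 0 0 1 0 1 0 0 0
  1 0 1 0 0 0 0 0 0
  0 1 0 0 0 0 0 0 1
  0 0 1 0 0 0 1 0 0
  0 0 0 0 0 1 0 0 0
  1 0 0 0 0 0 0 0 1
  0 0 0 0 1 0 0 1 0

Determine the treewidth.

A width-1 tree decomposition is:
Bags: B1 = {2, 5}  B2 = {5, 9}  B3 = {8, 9}  B4 = {1, 8}  B5 = {1, 4}  B6 = {3, 4}  B7 = {3, 6}  B8 = {6, 7}
Tree: B1–B2, B2–B3, B3–B4, B4–B5, B5–B6, B6–B7, B7–B8
Each bag holds 2 vertices, so the decomposition has width 1, which upper-bounds the treewidth. G has an edge, so its treewidth is at least 1. Combining the bounds, tw(G) = 1.

1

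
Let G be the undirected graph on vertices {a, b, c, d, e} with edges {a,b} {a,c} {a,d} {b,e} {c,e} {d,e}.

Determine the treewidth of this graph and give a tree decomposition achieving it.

The largest bag has 3 vertices, giving width 2; this decomposition certifies tw(G) ≤ 2. The edges c–e–d–a–c form a cycle, so G is not a tree and its treewidth is at least 2. Therefore the treewidth is 2.

Treewidth 2.
One such decomposition:
Bags: B1 = {a, c, e}  B2 = {a, d, e}  B3 = {a, b, e}
Tree: B1–B2, B2–B3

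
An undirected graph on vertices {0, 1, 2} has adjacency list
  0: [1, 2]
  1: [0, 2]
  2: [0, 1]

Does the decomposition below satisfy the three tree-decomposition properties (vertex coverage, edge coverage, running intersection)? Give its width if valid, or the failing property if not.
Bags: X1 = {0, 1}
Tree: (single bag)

No — vertex 2 appears in no bag.

A tree decomposition must satisfy three properties: every vertex lies in some bag; for every edge, both endpoints lie together in some bag; and for every vertex, the bags containing it form a connected subtree. Here vertex 2 appears in no bag, so the decomposition is invalid.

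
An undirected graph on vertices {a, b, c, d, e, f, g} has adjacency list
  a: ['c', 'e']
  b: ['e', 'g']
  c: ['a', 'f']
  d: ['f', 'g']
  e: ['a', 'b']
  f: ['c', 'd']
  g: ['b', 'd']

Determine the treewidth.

2

A width-2 tree decomposition is:
Bags: B1 = {b, d, g}  B2 = {b, d, f}  B3 = {b, c, f}  B4 = {a, b, c}  B5 = {a, b, e}
Tree: B1–B2, B2–B3, B3–B4, B4–B5
Each bag holds 3 vertices, so the decomposition has width 2, which upper-bounds the treewidth. For the lower bound, G contains the cycle b–g–d–f–c–a–e–b, so G is not a forest; only forests have treewidth ≤ 1, hence tw(G) ≥ 2. The upper and lower bounds meet at 2, so that is the treewidth.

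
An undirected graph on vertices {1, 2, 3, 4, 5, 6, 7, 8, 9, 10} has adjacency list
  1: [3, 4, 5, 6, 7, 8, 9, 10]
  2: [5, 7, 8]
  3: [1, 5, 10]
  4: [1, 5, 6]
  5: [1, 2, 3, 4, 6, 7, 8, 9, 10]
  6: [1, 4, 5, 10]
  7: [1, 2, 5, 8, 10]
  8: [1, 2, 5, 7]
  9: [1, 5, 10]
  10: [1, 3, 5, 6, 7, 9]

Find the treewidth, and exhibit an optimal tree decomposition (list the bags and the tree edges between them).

Treewidth 3.
Bags: B1 = {1, 5, 7, 10}  B2 = {1, 3, 5, 10}  B3 = {1, 5, 7, 8}  B4 = {1, 5, 9, 10}  B5 = {1, 5, 6, 10}  B6 = {1, 4, 5, 6}  B7 = {2, 5, 7, 8}
Tree: B1–B2, B1–B3, B2–B4, B4–B5, B5–B6, B3–B7

Each bag holds 4 vertices, so the decomposition has width 3, which upper-bounds the treewidth. On the other hand G contains the 4-clique {1, 5, 7, 8}. A clique must lie in a single bag of any decomposition, so no decomposition can have width below 3. Hence tw(G) = 3 exactly.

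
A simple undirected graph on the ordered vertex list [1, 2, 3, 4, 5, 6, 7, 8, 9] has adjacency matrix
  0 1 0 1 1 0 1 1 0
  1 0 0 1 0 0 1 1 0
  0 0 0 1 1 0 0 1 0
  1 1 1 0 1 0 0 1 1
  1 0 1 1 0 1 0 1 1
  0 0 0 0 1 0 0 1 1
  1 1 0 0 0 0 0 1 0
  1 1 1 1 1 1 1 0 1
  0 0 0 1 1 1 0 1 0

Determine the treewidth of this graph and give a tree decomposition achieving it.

The largest bag has 4 vertices, giving width 3; this decomposition certifies tw(G) ≤ 3. On the other hand G contains the 4-clique {1, 2, 4, 8}. A clique must lie in a single bag of any decomposition, so no decomposition can have width below 3. Therefore the treewidth is 3.

Treewidth 3.
Bags: B1 = {1, 2, 4, 8}  B2 = {1, 4, 5, 8}  B3 = {3, 4, 5, 8}  B4 = {4, 5, 8, 9}  B5 = {5, 6, 8, 9}  B6 = {1, 2, 7, 8}
Tree: B1–B2, B2–B3, B3–B4, B4–B5, B1–B6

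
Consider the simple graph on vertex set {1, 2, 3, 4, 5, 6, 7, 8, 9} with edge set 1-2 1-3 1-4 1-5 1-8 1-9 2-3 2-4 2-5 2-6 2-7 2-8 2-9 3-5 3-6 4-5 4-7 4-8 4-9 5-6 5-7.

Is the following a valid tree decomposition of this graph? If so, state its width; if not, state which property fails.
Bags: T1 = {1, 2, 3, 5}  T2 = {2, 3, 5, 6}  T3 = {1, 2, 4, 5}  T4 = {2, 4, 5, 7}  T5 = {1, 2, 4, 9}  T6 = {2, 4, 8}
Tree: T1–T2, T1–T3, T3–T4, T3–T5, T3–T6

A tree decomposition must satisfy three properties: every vertex lies in some bag; for every edge, both endpoints lie together in some bag; and for every vertex, the bags containing it form a connected subtree. Here edge (1,8) lies in no bag, so the decomposition is invalid.

No — edge (1,8) lies in no bag.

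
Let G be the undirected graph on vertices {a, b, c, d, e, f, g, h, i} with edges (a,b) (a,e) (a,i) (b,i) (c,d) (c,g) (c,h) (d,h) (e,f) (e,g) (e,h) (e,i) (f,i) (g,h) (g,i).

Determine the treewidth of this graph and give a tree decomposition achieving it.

Treewidth 2.
Bags: B1 = {c, g, h}  B2 = {c, d, h}  B3 = {e, g, h}  B4 = {e, g, i}  B5 = {a, e, i}  B6 = {e, f, i}  B7 = {a, b, i}
Tree: B1–B2, B1–B3, B3–B4, B4–B5, B4–B6, B5–B7

Each bag holds 3 vertices, so the decomposition has width 2, which upper-bounds the treewidth. Conversely, {c, d, h} is a clique of size 3, and the vertices of any clique must share a bag in every tree decomposition; so some bag has ≥ 3 vertices and tw(G) ≥ 2. Therefore the treewidth is 2.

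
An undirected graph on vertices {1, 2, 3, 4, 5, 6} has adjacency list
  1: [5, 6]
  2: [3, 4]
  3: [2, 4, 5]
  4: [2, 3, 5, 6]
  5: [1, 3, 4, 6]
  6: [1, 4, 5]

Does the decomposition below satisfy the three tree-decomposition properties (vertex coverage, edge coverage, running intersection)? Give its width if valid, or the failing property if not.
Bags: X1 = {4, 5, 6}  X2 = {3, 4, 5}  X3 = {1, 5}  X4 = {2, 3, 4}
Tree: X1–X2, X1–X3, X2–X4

No — edge (6,1) lies in no bag.

A tree decomposition must satisfy three properties: every vertex lies in some bag; for every edge, both endpoints lie together in some bag; and for every vertex, the bags containing it form a connected subtree. Here edge (6,1) lies in no bag, so the decomposition is invalid.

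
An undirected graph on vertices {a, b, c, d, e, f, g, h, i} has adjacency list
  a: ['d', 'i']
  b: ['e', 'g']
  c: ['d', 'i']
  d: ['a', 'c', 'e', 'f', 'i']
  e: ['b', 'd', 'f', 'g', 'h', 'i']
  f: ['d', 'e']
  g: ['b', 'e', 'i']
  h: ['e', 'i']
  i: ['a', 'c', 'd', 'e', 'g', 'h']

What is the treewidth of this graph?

2

A width-2 tree decomposition is:
Bags: B1 = {d, e, i}  B2 = {e, g, i}  B3 = {b, e, g}  B4 = {c, d, i}  B5 = {d, e, f}  B6 = {e, h, i}  B7 = {a, d, i}
Tree: B1–B2, B2–B3, B1–B4, B1–B5, B2–B6, B4–B7
Each bag holds 3 vertices, so the decomposition has width 2, which upper-bounds the treewidth. For the lower bound, the 3 vertices {d, e, f} are pairwise adjacent, and any tree decomposition puts a clique entirely inside one bag — forcing width ≥ 2. Therefore the treewidth is 2.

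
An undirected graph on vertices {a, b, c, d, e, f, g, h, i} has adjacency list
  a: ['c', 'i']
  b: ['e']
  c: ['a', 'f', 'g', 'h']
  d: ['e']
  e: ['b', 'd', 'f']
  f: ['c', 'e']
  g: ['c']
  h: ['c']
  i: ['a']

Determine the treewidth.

A width-1 tree decomposition is:
Bags: B1 = {a, c}  B2 = {c, f}  B3 = {c, g}  B4 = {c, h}  B5 = {e, f}  B6 = {a, i}  B7 = {d, e}  B8 = {b, e}
Tree: B1–B2, B1–B3, B2–B4, B2–B5, B1–B6, B5–B7, B7–B8
Every bag has size at most 2, so the width is 2 − 1 = 1 and tw(G) ≤ 1. Any graph with an edge has treewidth ≥ 1, and G has the edge a–c. Combining the bounds, tw(G) = 1.

1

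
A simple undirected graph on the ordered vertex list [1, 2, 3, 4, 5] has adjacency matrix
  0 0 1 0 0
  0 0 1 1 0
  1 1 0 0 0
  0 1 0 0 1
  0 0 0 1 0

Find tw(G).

A width-1 tree decomposition is:
Bags: B1 = {4, 5}  B2 = {2, 4}  B3 = {2, 3}  B4 = {1, 3}
Tree: B1–B2, B2–B3, B3–B4
The largest bag has 2 vertices, giving width 1; this decomposition certifies tw(G) ≤ 1. G has an edge, so its treewidth is at least 1. The upper and lower bounds meet at 1, so that is the treewidth.

1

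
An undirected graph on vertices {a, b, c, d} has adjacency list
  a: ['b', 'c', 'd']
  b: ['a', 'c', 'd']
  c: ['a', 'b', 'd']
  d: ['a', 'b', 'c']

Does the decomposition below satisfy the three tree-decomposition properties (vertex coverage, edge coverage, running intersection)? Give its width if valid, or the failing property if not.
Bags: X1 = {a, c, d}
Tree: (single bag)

A tree decomposition must satisfy three properties: every vertex lies in some bag; for every edge, both endpoints lie together in some bag; and for every vertex, the bags containing it form a connected subtree. Here vertex b appears in no bag, so the decomposition is invalid.

No — vertex b appears in no bag.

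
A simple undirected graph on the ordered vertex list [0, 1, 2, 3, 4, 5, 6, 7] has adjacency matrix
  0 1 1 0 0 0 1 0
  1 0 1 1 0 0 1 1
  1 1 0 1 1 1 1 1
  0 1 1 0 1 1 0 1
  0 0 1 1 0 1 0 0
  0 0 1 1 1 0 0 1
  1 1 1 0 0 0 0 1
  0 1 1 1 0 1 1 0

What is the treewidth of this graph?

A width-3 tree decomposition is:
Bags: B1 = {2, 3, 5, 7}  B2 = {1, 2, 3, 7}  B3 = {1, 2, 6, 7}  B4 = {0, 1, 2, 6}  B5 = {2, 3, 4, 5}
Tree: B1–B2, B2–B3, B3–B4, B1–B5
Each bag holds 4 vertices, so the decomposition has width 3, which upper-bounds the treewidth. On the other hand G contains the 4-clique {1, 2, 3, 7}. A clique must lie in a single bag of any decomposition, so no decomposition can have width below 3. Combining the bounds, tw(G) = 3.

3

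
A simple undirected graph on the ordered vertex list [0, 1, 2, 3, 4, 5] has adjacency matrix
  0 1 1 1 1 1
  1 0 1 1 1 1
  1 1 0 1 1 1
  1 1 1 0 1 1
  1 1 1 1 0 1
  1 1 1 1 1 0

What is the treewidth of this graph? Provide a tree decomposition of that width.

With just one bag of size 6, the width is 6 − 1 = 5, so tw(G) ≤ 5. Conversely, {0, 1, 2, 3, 4, 5} is a clique of size 6, and the vertices of any clique must share a bag in every tree decomposition; so some bag has ≥ 6 vertices and tw(G) ≥ 5. Hence tw(G) = 5 exactly.

Treewidth 5.
One optimal decomposition is:
Bags: B1 = {0, 1, 2, 3, 4, 5}
Tree: (single bag)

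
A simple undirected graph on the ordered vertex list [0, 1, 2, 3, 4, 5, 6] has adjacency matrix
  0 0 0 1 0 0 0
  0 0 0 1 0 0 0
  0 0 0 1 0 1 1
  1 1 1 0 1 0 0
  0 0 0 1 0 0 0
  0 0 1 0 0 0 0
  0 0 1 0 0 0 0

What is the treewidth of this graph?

1

A width-1 tree decomposition is:
Bags: B1 = {0, 3}  B2 = {2, 3}  B3 = {1, 3}  B4 = {2, 5}  B5 = {2, 6}  B6 = {3, 4}
Tree: B1–B2, B2–B3, B2–B4, B4–B5, B1–B6
Each bag holds 2 vertices, so the decomposition has width 1, which upper-bounds the treewidth. Any graph with an edge has treewidth ≥ 1, and G has the edge 0–3. The upper and lower bounds meet at 1, so that is the treewidth.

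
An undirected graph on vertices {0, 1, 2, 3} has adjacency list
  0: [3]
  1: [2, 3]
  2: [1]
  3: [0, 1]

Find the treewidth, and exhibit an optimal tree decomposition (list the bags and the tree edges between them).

Each bag holds 2 vertices, so the decomposition has width 1, which upper-bounds the treewidth. G has an edge, so its treewidth is at least 1. Combining the bounds, tw(G) = 1.

Treewidth 1.
Bags: B1 = {1, 2}  B2 = {1, 3}  B3 = {0, 3}
Tree: B1–B2, B2–B3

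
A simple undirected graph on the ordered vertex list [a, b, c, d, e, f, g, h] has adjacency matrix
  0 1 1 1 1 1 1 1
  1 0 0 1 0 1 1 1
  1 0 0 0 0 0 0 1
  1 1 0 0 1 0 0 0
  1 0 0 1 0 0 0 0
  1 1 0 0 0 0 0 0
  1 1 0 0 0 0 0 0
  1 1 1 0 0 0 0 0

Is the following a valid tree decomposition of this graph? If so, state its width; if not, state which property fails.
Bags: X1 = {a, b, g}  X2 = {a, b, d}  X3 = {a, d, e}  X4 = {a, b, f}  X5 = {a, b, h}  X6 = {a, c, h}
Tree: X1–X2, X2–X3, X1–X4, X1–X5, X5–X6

Yes; width 2.

Checking the three conditions: (i) the bags cover all of {a, b, c, d, e, f, g, h}; (ii) for each edge, some bag contains both endpoints; (iii) the bags containing any fixed vertex form a subtree. All hold, so the decomposition is valid with width 3 − 1 = 2.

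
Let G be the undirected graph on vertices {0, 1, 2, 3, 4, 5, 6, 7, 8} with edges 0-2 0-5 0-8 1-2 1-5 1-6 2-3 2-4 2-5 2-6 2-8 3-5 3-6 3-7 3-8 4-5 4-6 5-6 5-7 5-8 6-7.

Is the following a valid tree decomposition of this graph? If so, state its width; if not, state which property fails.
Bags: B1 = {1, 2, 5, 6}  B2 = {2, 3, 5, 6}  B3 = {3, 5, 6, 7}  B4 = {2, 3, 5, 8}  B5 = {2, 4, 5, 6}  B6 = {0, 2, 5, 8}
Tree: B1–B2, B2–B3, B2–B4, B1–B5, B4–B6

Every vertex of G appears in some bag (union = {0, 1, 2, 3, 4, 5, 6, 7, 8}); every edge is covered by a bag; and for each vertex v the set of bags containing v is connected in the bag tree. The decomposition is therefore valid. The largest bag has 4 vertices, so the width is 3.

Yes; width 3.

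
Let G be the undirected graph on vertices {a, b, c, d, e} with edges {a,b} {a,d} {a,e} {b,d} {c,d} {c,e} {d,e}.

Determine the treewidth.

A width-2 tree decomposition is:
Bags: B1 = {c, d, e}  B2 = {a, d, e}  B3 = {a, b, d}
Tree: B1–B2, B2–B3
The largest bag has 3 vertices, giving width 2; this decomposition certifies tw(G) ≤ 2. For the lower bound, the 3 vertices {c, d, e} are pairwise adjacent, and any tree decomposition puts a clique entirely inside one bag — forcing width ≥ 2. Hence tw(G) = 2 exactly.

2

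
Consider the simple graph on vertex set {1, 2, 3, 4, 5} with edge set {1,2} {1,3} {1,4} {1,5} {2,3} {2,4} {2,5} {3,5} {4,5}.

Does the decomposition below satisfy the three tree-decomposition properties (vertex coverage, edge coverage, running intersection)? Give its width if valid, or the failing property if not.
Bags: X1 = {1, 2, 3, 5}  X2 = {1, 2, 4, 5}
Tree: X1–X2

Vertex coverage: the bags together contain {1, 2, 3, 4, 5}, the full vertex set. Edge coverage: each edge of G has both endpoints in at least one bag. Running intersection: for every vertex, the bags containing it form a connected subtree. All three properties hold, so this is a valid tree decomposition of width max|bag| − 1 = 3, and hence tw(G) ≤ 3.

Yes; width 3.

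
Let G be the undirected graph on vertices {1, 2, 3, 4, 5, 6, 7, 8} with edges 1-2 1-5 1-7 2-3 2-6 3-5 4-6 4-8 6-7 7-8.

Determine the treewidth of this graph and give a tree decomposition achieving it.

Treewidth 2.
Bags: B1 = {4, 6, 8}  B2 = {6, 7, 8}  B3 = {2, 6, 7}  B4 = {1, 2, 7}  B5 = {1, 2, 3}  B6 = {1, 3, 5}
Tree: B1–B2, B2–B3, B3–B4, B4–B5, B5–B6

Every bag has size at most 3, so the width is 3 − 1 = 2 and tw(G) ≤ 2. The edges 4–8–7–6–4 form a cycle, so G is not a tree and its treewidth is at least 2. Combining the bounds, tw(G) = 2.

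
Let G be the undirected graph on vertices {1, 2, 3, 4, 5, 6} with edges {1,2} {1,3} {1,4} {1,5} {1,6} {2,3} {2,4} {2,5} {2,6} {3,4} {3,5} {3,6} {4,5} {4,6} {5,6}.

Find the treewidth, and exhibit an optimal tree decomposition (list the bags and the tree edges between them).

Treewidth 5.
One such decomposition:
Bags: B1 = {1, 2, 3, 4, 5, 6}
Tree: (single bag)

With just one bag of size 6, the width is 6 − 1 = 5, so tw(G) ≤ 5. On the other hand G contains the 6-clique {1, 2, 3, 4, 5, 6}. A clique must lie in a single bag of any decomposition, so no decomposition can have width below 5. Combining the bounds, tw(G) = 5.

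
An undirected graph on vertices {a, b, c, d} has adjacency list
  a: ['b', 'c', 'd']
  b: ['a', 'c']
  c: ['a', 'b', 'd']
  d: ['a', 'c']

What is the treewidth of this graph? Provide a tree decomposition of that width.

Treewidth 2.
Bags: B1 = {a, b, c}  B2 = {a, c, d}
Tree: B1–B2

The largest bag has 3 vertices, giving width 2; this decomposition certifies tw(G) ≤ 2. For the lower bound, the 3 vertices {a, c, d} are pairwise adjacent, and any tree decomposition puts a clique entirely inside one bag — forcing width ≥ 2. The upper and lower bounds meet at 2, so that is the treewidth.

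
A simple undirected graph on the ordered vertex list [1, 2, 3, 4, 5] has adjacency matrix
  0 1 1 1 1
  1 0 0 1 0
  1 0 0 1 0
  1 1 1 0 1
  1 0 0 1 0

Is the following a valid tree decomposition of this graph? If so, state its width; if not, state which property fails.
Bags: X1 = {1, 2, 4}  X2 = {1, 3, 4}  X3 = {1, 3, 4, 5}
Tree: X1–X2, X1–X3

A tree decomposition must satisfy three properties: every vertex lies in some bag; for every edge, both endpoints lie together in some bag; and for every vertex, the bags containing it form a connected subtree. Here bags containing vertex 3 are not connected in the tree, so the decomposition is invalid.

No — bags containing vertex 3 are not connected in the tree.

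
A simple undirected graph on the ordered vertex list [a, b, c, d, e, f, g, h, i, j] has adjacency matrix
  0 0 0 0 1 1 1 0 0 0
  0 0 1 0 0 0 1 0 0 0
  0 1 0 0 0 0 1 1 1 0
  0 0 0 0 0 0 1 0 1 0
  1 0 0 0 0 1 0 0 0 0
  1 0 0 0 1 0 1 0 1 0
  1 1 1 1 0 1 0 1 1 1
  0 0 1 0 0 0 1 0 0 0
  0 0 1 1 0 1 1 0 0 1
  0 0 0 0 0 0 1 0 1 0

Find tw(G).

2

A width-2 tree decomposition is:
Bags: B1 = {c, g, i}  B2 = {d, g, i}  B3 = {f, g, i}  B4 = {a, f, g}  B5 = {c, g, h}  B6 = {a, e, f}  B7 = {b, c, g}  B8 = {g, i, j}
Tree: B1–B2, B1–B3, B3–B4, B1–B5, B4–B6, B5–B7, B1–B8
Each bag holds 3 vertices, so the decomposition has width 2, which upper-bounds the treewidth. Conversely, {c, g, h} is a clique of size 3, and the vertices of any clique must share a bag in every tree decomposition; so some bag has ≥ 3 vertices and tw(G) ≥ 2. Hence tw(G) = 2 exactly.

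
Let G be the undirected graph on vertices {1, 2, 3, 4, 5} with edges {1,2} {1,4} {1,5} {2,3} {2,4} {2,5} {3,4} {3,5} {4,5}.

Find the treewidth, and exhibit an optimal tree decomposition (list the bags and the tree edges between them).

The largest bag has 4 vertices, giving width 3; this decomposition certifies tw(G) ≤ 3. Conversely, {1, 2, 4, 5} is a clique of size 4, and the vertices of any clique must share a bag in every tree decomposition; so some bag has ≥ 4 vertices and tw(G) ≥ 3. Therefore the treewidth is 3.

Treewidth 3.
One optimal decomposition is:
Bags: B1 = {2, 3, 4, 5}  B2 = {1, 2, 4, 5}
Tree: B1–B2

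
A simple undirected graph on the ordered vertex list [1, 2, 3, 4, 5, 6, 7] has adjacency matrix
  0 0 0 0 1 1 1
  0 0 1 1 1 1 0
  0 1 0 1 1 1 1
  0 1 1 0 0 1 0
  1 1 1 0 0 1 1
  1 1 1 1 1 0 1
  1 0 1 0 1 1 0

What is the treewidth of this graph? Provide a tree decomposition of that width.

Each bag holds 4 vertices, so the decomposition has width 3, which upper-bounds the treewidth. For the lower bound, the 4 vertices {1, 5, 6, 7} are pairwise adjacent, and any tree decomposition puts a clique entirely inside one bag — forcing width ≥ 3. The upper and lower bounds meet at 3, so that is the treewidth.

Treewidth 3.
One such decomposition:
Bags: B1 = {3, 5, 6, 7}  B2 = {2, 3, 5, 6}  B3 = {1, 5, 6, 7}  B4 = {2, 3, 4, 6}
Tree: B1–B2, B1–B3, B2–B4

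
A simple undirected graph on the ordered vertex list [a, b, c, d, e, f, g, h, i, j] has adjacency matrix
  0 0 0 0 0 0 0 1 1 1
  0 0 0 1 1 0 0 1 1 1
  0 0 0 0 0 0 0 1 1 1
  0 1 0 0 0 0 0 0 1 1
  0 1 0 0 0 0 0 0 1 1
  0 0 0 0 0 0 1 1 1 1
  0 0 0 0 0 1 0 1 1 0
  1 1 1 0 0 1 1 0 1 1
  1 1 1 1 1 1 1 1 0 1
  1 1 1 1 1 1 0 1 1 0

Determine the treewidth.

A width-3 tree decomposition is:
Bags: B1 = {b, h, i, j}  B2 = {b, e, i, j}  B3 = {b, d, i, j}  B4 = {c, h, i, j}  B5 = {f, h, i, j}  B6 = {f, g, h, i}  B7 = {a, h, i, j}
Tree: B1–B2, B2–B3, B1–B4, B4–B5, B5–B6, B4–B7
The largest bag has 4 vertices, giving width 3; this decomposition certifies tw(G) ≤ 3. For the lower bound, the 4 vertices {f, g, h, i} are pairwise adjacent, and any tree decomposition puts a clique entirely inside one bag — forcing width ≥ 3. Hence tw(G) = 3 exactly.

3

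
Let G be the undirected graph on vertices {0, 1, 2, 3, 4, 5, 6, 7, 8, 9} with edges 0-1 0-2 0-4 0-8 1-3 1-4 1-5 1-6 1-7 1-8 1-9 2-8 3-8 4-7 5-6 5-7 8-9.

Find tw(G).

2

A width-2 tree decomposition is:
Bags: B1 = {1, 3, 8}  B2 = {0, 1, 8}  B3 = {0, 1, 4}  B4 = {1, 4, 7}  B5 = {1, 5, 7}  B6 = {1, 8, 9}  B7 = {0, 2, 8}  B8 = {1, 5, 6}
Tree: B1–B2, B2–B3, B3–B4, B4–B5, B2–B6, B2–B7, B5–B8
Each bag holds 3 vertices, so the decomposition has width 2, which upper-bounds the treewidth. Conversely, {0, 1, 4} is a clique of size 3, and the vertices of any clique must share a bag in every tree decomposition; so some bag has ≥ 3 vertices and tw(G) ≥ 2. The upper and lower bounds meet at 2, so that is the treewidth.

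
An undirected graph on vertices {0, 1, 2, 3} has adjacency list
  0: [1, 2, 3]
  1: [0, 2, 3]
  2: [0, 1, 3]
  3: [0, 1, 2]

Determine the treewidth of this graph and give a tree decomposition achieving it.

Treewidth 3.
Bags: B1 = {0, 1, 2, 3}
Tree: (single bag)

A single bag containing all 4 vertices is trivially a valid decomposition of width 3. Conversely, {0, 1, 2, 3} is a clique of size 4, and the vertices of any clique must share a bag in every tree decomposition; so some bag has ≥ 4 vertices and tw(G) ≥ 3. Hence tw(G) = 3 exactly.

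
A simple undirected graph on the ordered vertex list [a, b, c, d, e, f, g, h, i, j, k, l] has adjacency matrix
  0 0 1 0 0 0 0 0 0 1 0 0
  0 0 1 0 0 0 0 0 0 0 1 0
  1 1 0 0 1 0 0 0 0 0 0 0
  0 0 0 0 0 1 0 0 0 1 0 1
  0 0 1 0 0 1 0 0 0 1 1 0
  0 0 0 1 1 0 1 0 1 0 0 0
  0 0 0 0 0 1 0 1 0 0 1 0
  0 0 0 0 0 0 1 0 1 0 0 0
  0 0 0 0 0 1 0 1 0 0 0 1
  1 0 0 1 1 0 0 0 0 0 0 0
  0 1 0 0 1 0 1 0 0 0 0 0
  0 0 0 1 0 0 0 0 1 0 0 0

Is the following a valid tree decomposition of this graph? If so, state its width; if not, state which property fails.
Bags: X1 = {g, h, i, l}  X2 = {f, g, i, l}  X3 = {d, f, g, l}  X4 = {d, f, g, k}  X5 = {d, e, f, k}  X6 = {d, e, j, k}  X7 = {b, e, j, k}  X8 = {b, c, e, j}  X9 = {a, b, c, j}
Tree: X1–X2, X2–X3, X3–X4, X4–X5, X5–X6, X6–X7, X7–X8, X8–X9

Every vertex of G appears in some bag (union = {a, b, c, d, e, f, g, h, i, j, k, l}); every edge is covered by a bag; and for each vertex v the set of bags containing v is connected in the bag tree. The decomposition is therefore valid. The largest bag has 4 vertices, so the width is 3.

Yes; width 3.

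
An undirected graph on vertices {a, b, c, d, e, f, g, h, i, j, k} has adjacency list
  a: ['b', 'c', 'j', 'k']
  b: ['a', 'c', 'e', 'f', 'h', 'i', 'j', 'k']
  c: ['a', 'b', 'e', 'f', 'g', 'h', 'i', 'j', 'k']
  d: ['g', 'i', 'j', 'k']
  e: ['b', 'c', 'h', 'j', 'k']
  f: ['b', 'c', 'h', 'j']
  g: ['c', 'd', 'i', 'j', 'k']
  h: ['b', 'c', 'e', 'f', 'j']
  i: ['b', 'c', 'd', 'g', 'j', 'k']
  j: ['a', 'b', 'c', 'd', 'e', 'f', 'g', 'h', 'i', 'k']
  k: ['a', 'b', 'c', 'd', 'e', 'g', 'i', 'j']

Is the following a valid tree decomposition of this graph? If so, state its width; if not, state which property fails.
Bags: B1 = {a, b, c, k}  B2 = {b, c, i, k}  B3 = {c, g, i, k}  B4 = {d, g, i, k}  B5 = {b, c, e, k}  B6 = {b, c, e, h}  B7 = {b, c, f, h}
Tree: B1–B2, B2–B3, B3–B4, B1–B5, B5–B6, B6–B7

A tree decomposition must satisfy three properties: every vertex lies in some bag; for every edge, both endpoints lie together in some bag; and for every vertex, the bags containing it form a connected subtree. Here vertex j appears in no bag, so the decomposition is invalid.

No — vertex j appears in no bag.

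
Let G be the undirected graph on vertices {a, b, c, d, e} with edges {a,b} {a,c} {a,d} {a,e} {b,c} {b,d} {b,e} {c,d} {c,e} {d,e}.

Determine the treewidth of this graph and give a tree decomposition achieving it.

A single bag containing all 5 vertices is trivially a valid decomposition of width 4. On the other hand G contains the 5-clique {a, b, c, d, e}. A clique must lie in a single bag of any decomposition, so no decomposition can have width below 4. Hence tw(G) = 4 exactly.

Treewidth 4.
One such decomposition:
Bags: B1 = {a, b, c, d, e}
Tree: (single bag)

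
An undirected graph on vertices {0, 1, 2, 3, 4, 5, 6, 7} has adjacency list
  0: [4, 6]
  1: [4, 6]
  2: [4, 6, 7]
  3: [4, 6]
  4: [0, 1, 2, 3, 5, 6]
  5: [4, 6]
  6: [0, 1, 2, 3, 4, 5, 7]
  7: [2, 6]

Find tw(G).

2

A width-2 tree decomposition is:
Bags: B1 = {4, 5, 6}  B2 = {1, 4, 6}  B3 = {2, 4, 6}  B4 = {2, 6, 7}  B5 = {3, 4, 6}  B6 = {0, 4, 6}
Tree: B1–B2, B1–B3, B3–B4, B1–B5, B3–B6
The largest bag has 3 vertices, giving width 2; this decomposition certifies tw(G) ≤ 2. On the other hand G contains the 3-clique {0, 4, 6}. A clique must lie in a single bag of any decomposition, so no decomposition can have width below 2. Therefore the treewidth is 2.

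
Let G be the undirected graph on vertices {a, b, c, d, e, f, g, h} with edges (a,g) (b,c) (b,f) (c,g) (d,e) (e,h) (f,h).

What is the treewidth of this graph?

1

A width-1 tree decomposition is:
Bags: B1 = {d, e}  B2 = {e, h}  B3 = {f, h}  B4 = {b, f}  B5 = {b, c}  B6 = {c, g}  B7 = {a, g}
Tree: B1–B2, B2–B3, B3–B4, B4–B5, B5–B6, B6–B7
Each bag holds 2 vertices, so the decomposition has width 1, which upper-bounds the treewidth. Any graph with an edge has treewidth ≥ 1, and G has the edge d–e. Hence tw(G) = 1 exactly.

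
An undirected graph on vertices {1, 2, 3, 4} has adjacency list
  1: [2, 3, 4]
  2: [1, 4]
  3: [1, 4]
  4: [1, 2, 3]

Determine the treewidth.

A width-2 tree decomposition is:
Bags: B1 = {1, 2, 4}  B2 = {1, 3, 4}
Tree: B1–B2
Every bag has size at most 3, so the width is 3 − 1 = 2 and tw(G) ≤ 2. On the other hand G contains the 3-clique {1, 2, 4}. A clique must lie in a single bag of any decomposition, so no decomposition can have width below 2. Hence tw(G) = 2 exactly.

2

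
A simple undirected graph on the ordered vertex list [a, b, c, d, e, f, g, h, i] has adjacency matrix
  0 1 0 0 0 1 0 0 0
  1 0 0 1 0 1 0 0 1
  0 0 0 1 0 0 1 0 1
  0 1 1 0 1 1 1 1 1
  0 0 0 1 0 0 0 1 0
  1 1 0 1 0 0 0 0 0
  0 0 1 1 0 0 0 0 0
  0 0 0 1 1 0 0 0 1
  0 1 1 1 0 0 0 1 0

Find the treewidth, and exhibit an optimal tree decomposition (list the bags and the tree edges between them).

Each bag holds 3 vertices, so the decomposition has width 2, which upper-bounds the treewidth. Conversely, {c, d, g} is a clique of size 3, and the vertices of any clique must share a bag in every tree decomposition; so some bag has ≥ 3 vertices and tw(G) ≥ 2. Hence tw(G) = 2 exactly.

Treewidth 2.
Bags: B1 = {b, d, i}  B2 = {b, d, f}  B3 = {d, h, i}  B4 = {d, e, h}  B5 = {c, d, i}  B6 = {a, b, f}  B7 = {c, d, g}
Tree: B1–B2, B1–B3, B3–B4, B1–B5, B2–B6, B5–B7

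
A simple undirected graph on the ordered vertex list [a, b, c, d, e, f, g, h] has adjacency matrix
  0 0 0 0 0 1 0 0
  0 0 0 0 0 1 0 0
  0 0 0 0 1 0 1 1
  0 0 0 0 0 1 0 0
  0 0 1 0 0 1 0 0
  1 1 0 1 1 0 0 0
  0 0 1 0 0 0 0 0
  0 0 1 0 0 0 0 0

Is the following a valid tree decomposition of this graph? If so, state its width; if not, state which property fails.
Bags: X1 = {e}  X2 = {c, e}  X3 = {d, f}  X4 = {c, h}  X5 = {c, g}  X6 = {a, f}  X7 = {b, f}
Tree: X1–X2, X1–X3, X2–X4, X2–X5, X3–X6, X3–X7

A tree decomposition must satisfy three properties: every vertex lies in some bag; for every edge, both endpoints lie together in some bag; and for every vertex, the bags containing it form a connected subtree. Here edge (f,e) lies in no bag, so the decomposition is invalid.

No — edge (f,e) lies in no bag.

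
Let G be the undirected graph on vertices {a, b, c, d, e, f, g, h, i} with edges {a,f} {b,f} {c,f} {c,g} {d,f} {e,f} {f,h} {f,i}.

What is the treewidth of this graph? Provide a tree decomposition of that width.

Treewidth 1.
Bags: B1 = {f, i}  B2 = {d, f}  B3 = {c, f}  B4 = {c, g}  B5 = {a, f}  B6 = {e, f}  B7 = {b, f}  B8 = {f, h}
Tree: B1–B2, B1–B3, B3–B4, B3–B5, B2–B6, B3–B7, B5–B8

Each bag holds 2 vertices, so the decomposition has width 1, which upper-bounds the treewidth. G has an edge, so its treewidth is at least 1. Combining the bounds, tw(G) = 1.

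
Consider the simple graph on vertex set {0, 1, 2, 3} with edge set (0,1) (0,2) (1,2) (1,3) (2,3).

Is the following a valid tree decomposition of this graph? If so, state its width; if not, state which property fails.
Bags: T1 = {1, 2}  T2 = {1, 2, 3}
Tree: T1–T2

No — vertex 0 appears in no bag.

A tree decomposition must satisfy three properties: every vertex lies in some bag; for every edge, both endpoints lie together in some bag; and for every vertex, the bags containing it form a connected subtree. Here vertex 0 appears in no bag, so the decomposition is invalid.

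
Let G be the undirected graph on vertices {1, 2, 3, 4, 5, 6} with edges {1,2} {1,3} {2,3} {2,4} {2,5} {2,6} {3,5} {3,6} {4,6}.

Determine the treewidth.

A width-2 tree decomposition is:
Bags: B1 = {2, 4, 6}  B2 = {2, 3, 6}  B3 = {1, 2, 3}  B4 = {2, 3, 5}
Tree: B1–B2, B2–B3, B2–B4
Each bag holds 3 vertices, so the decomposition has width 2, which upper-bounds the treewidth. Conversely, {1, 2, 3} is a clique of size 3, and the vertices of any clique must share a bag in every tree decomposition; so some bag has ≥ 3 vertices and tw(G) ≥ 2. Combining the bounds, tw(G) = 2.

2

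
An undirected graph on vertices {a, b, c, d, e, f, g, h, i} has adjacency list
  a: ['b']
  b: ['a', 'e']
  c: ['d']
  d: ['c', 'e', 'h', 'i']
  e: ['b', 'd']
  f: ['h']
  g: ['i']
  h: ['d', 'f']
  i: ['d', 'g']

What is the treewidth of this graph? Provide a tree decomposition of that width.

Treewidth 1.
Bags: B1 = {d, i}  B2 = {d, e}  B3 = {b, e}  B4 = {c, d}  B5 = {a, b}  B6 = {d, h}  B7 = {f, h}  B8 = {g, i}
Tree: B1–B2, B2–B3, B2–B4, B3–B5, B4–B6, B6–B7, B1–B8

Each bag holds 2 vertices, so the decomposition has width 1, which upper-bounds the treewidth. Since G has at least one edge (e.g. i–d), it is not an edgeless graph, so tw(G) ≥ 1. Combining the bounds, tw(G) = 1.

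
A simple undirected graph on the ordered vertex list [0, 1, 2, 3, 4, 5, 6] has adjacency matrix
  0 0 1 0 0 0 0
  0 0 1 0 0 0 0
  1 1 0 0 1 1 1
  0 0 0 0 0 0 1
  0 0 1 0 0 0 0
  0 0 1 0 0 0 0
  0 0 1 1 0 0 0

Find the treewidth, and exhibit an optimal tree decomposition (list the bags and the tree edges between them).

Every bag has size at most 2, so the width is 2 − 1 = 1 and tw(G) ≤ 1. Any graph with an edge has treewidth ≥ 1, and G has the edge 2–6. Combining the bounds, tw(G) = 1.

Treewidth 1.
Bags: B1 = {2, 6}  B2 = {3, 6}  B3 = {1, 2}  B4 = {2, 5}  B5 = {0, 2}  B6 = {2, 4}
Tree: B1–B2, B1–B3, B1–B4, B3–B5, B1–B6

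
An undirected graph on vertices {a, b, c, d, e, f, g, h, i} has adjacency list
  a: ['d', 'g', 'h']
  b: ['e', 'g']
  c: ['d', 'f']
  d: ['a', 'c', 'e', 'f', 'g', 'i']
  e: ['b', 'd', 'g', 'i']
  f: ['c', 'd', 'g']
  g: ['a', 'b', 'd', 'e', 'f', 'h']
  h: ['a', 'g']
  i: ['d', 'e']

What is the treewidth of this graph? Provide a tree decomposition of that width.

Each bag holds 3 vertices, so the decomposition has width 2, which upper-bounds the treewidth. For the lower bound, the 3 vertices {d, e, g} are pairwise adjacent, and any tree decomposition puts a clique entirely inside one bag — forcing width ≥ 2. Combining the bounds, tw(G) = 2.

Treewidth 2.
One such decomposition:
Bags: B1 = {a, d, g}  B2 = {d, e, g}  B3 = {b, e, g}  B4 = {a, g, h}  B5 = {d, f, g}  B6 = {d, e, i}  B7 = {c, d, f}
Tree: B1–B2, B2–B3, B1–B4, B1–B5, B2–B6, B5–B7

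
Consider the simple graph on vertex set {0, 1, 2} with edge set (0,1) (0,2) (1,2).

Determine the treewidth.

2

A width-2 tree decomposition is:
Bags: B1 = {0, 1, 2}
Tree: (single bag)
A single bag containing all 3 vertices is trivially a valid decomposition of width 2. On the other hand G contains the 3-clique {0, 1, 2}. A clique must lie in a single bag of any decomposition, so no decomposition can have width below 2. The upper and lower bounds meet at 2, so that is the treewidth.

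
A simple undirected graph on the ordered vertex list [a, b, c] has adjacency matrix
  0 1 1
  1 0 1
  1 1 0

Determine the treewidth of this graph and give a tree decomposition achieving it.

A single bag containing all 3 vertices is trivially a valid decomposition of width 2. For the lower bound, the 3 vertices {a, b, c} are pairwise adjacent, and any tree decomposition puts a clique entirely inside one bag — forcing width ≥ 2. Hence tw(G) = 2 exactly.

Treewidth 2.
Bags: B1 = {a, b, c}
Tree: (single bag)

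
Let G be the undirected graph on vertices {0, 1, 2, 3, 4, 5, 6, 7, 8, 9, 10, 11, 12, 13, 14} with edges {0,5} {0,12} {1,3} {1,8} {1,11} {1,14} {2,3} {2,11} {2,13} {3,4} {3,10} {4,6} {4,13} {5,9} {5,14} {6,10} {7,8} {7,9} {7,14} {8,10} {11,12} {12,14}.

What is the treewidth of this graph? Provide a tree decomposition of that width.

Every bag has size at most 4, so the width is 4 − 1 = 3 and tw(G) ≤ 3. For the lower bound: the 4 vertex sets {0,5,9}, {7}, {14}, {1,8,11,12} are disjoint, each induces a connected subgraph, and every pair is joined by at least one edge of G. Contracting each set to a single vertex therefore yields K_{4} as a minor, and since treewidth is minor-monotone, tw(G) ≥ tw(K_{4}) = 3. Therefore the treewidth is 3.

Treewidth 3.
One optimal decomposition is:
Bags: B1 = {0, 5, 7, 9}  B2 = {0, 5, 7, 14}  B3 = {0, 7, 12, 14}  B4 = {7, 8, 12, 14}  B5 = {1, 8, 12, 14}  B6 = {1, 8, 11, 12}  B7 = {1, 8, 10, 11}  B8 = {1, 3, 10, 11}  B9 = {2, 3, 10, 11}  B10 = {2, 3, 6, 10}  B11 = {2, 3, 4, 6}  B12 = {2, 4, 6, 13}
Tree: B1–B2, B2–B3, B3–B4, B4–B5, B5–B6, B6–B7, B7–B8, B8–B9, B9–B10, B10–B11, B11–B12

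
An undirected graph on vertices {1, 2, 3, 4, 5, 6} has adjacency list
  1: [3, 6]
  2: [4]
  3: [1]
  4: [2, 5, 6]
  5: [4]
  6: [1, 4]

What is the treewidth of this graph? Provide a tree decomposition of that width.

Treewidth 1.
Bags: B1 = {1, 6}  B2 = {4, 6}  B3 = {1, 3}  B4 = {2, 4}  B5 = {4, 5}
Tree: B1–B2, B1–B3, B2–B4, B4–B5

Each bag holds 2 vertices, so the decomposition has width 1, which upper-bounds the treewidth. Any graph with an edge has treewidth ≥ 1, and G has the edge 6–1. The upper and lower bounds meet at 1, so that is the treewidth.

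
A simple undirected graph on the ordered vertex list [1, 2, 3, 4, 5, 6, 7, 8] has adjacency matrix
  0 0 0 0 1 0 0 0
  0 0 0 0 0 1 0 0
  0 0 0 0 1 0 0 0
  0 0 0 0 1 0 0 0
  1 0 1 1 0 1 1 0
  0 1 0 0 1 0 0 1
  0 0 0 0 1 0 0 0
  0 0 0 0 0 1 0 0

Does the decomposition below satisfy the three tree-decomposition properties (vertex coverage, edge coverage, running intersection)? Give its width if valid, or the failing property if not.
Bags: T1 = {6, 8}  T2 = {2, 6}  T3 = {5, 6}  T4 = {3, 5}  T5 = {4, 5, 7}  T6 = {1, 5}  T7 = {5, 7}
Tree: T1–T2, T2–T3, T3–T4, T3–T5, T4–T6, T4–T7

No — bags containing vertex 7 are not connected in the tree.

A tree decomposition must satisfy three properties: every vertex lies in some bag; for every edge, both endpoints lie together in some bag; and for every vertex, the bags containing it form a connected subtree. Here bags containing vertex 7 are not connected in the tree, so the decomposition is invalid.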